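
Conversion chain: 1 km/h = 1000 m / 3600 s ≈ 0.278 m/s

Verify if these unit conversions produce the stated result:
The chain is correct (no errors).

Correct: 1 km = 1000 m, 1 h = 3600 s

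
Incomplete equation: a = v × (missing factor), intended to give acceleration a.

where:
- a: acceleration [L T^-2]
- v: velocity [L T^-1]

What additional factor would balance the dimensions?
1/t (inverse time), dimensions [T^-1]

a has dimensions [L T^-2] and v has dimensions [L T^-1].
The missing factor must have dimensions [L T^-2] / [L T^-1] = [T^-1], i.e. inverse time (1/t).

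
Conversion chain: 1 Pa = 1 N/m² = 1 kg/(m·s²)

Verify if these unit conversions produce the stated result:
The chain is correct (no errors).

Correct: Pascal is Newton per square meter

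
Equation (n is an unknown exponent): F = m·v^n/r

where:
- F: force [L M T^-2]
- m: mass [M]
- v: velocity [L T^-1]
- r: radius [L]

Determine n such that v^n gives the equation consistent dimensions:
n = 2

F has dimensions [L M T^-2]; v has dimensions [L T^-1].
The rest of the RHS has dimensions [L^-1 M], so v^n must supply [L^2 T^-2].
With n = 2: m·v^2/r has dimensions [L M T^-2], matching the LHS ✓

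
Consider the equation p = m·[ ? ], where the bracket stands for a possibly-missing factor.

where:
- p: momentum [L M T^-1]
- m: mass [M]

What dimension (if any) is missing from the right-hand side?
[L T^-1] — velocity (e.g. v)

p has dimensions [L M T^-1]; m has dimensions [M].
The bracketed factor must supply [L M T^-1] / [M] = [L T^-1].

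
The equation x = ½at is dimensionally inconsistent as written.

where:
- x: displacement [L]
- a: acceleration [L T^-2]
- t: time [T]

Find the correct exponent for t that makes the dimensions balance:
The exponent of t should be 2: x = ½at^2

The LHS x has dimensions [L]; t has dimensions [T].
As written, the RHS ½at (exponent 1 on t) has dimensions [L T^-1], which does not match.
With exponent 2, the RHS ½at^2 has dimensions [L], matching the LHS.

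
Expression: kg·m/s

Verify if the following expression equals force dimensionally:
No

The expression kg·m/s has dimensions [L M T^-1], but force has dimensions [L M T^-2].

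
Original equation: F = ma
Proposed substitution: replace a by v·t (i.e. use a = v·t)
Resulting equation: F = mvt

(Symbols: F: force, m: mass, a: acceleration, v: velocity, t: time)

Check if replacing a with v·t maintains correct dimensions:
No

[a] = [L T^-2] and [v·t] = [L]. These differ, so the substitution replaces a quantity by one of different dimensions and the result F = mvt has LHS [L M T^-2] vs RHS [L M] — inconsistent.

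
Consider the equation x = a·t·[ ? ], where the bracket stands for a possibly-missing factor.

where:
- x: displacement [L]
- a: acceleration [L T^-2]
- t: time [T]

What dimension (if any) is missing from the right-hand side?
[T] — time (e.g. t)

x has dimensions [L]; a·t has dimensions [L T^-1].
The bracketed factor must supply [L] / [L T^-1] = [T].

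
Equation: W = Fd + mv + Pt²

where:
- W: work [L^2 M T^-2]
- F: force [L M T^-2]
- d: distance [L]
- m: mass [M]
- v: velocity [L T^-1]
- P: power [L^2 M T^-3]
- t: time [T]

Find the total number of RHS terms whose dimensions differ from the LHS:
2

LHS W: [L^2 M T^-2]
- Fd: [L^2 M T^-2] ✓
- mv: [L M T^-1] ✗
- Pt²: [L^2 M T^-1] ✗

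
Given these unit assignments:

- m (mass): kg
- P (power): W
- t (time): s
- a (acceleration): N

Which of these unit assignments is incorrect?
a

The variable a (acceleration) should have units m/s², not N.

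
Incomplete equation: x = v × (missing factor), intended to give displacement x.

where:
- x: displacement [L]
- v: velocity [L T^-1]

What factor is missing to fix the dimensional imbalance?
t (time), dimensions [T]

x has dimensions [L] and v has dimensions [L T^-1].
The missing factor must have dimensions [L] / [L T^-1] = [T], i.e. time (t).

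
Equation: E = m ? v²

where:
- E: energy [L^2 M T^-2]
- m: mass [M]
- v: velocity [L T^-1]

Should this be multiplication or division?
multiplication (×): E = m × v²

E [L^2 M T^-2]; m [M]; v² [L^2 T^-2].
m × v² → [L^2 M T^-2] ✓
m ÷ v² → [L^-2 M T^2] ✗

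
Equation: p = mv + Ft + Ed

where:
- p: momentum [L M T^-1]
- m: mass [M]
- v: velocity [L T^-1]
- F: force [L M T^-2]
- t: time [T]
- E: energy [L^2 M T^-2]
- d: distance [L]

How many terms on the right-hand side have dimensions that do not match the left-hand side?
1

LHS p: [L M T^-1]
- mv: [L M T^-1] ✓
- Ft: [L M T^-1] ✓
- Ed: [L^3 M T^-2] ✗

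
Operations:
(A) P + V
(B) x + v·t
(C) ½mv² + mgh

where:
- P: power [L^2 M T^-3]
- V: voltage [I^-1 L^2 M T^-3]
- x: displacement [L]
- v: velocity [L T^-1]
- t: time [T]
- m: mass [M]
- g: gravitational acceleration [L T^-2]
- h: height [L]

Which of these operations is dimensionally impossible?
(A) P + V

(A) P + V: P [L^2 M T^-3] and V [I^-1 L^2 M T^-3] — different dimensions cannot be added/subtracted ✗
(B) x + v·t: x [L] and v·t [L] — same dimensions ✓
(C) ½mv² + mgh: ½mv² [L^2 M T^-2] and mgh [L^2 M T^-2] — same dimensions ✓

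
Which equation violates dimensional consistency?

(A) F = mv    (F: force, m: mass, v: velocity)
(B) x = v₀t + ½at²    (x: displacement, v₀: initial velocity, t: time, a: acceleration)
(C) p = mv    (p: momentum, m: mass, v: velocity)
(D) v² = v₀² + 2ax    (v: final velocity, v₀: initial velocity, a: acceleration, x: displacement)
(A) F = mv

The equation (A) F = mv is dimensionally incorrect.

LHS (F): [L M T^-2]
RHS (mv): [L M T^-1] ✗

The dimensions do not match. The other three equations balance.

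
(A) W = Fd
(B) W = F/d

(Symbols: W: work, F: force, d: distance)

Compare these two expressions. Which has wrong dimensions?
(B)

(A) W = Fd: LHS [L^2 M T^-2], RHS [L^2 M T^-2] ✓
(B) W = F/d: LHS [L^2 M T^-2], RHS [M T^-2] ✗

Expression (B) W = F/d is dimensionally incorrect.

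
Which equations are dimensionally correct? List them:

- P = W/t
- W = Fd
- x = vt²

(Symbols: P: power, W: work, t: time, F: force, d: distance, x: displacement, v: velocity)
Dimensionally correct: P = W/t, W = Fd
Dimensionally incorrect: x = vt²
Ordered (correct first, then incorrect): P = W/t, W = Fd, x = vt²

- P = W/t: LHS [L^2 M T^-3], RHS [L^2 M T^-3] → correct ✓
- W = Fd: LHS [L^2 M T^-2], RHS [L^2 M T^-2] → correct ✓
- x = vt²: LHS [L], RHS [L T] → incorrect ✗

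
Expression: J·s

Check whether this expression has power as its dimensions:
No

The expression J·s has dimensions [L^2 M T^-1], but power has dimensions [L^2 M T^-3].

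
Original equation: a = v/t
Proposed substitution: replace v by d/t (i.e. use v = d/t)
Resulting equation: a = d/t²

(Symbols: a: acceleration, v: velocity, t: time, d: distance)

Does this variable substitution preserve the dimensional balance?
Yes

[v] = [L T^-1] and [d/t] = [L T^-1]. These match, so the substitution replaces a quantity by one of the same dimensions and the result a = d/t² has LHS [L T^-2] vs RHS [L T^-2] — still consistent.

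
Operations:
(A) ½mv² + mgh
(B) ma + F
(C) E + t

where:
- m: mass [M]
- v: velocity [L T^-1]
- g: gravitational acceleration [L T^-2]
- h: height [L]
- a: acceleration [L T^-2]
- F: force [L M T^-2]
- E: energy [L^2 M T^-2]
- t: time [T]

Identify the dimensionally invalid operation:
(C) E + t

(A) ½mv² + mgh: ½mv² [L^2 M T^-2] and mgh [L^2 M T^-2] — same dimensions ✓
(B) ma + F: ma [L M T^-2] and F [L M T^-2] — same dimensions ✓
(C) E + t: E [L^2 M T^-2] and t [T] — different dimensions cannot be added/subtracted ✗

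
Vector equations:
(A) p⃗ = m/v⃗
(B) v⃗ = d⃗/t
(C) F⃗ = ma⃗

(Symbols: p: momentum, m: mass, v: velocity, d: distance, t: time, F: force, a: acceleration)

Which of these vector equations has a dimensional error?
(A) p⃗ = m/v⃗

(A) p⃗ = m/v⃗: LHS [L M T^-1], RHS [L^-1 M T] ✗ — momentum is mass times velocity; should be mv⃗ (and division by a vector is undefined)
(B) v⃗ = d⃗/t: LHS [L T^-1], RHS [L T^-1] ✓ — displacement (vector) divided by time (scalar)
(C) F⃗ = ma⃗: LHS [L M T^-2], RHS [L M T^-2] ✓ — Force and acceleration are vectors, mass is a scalar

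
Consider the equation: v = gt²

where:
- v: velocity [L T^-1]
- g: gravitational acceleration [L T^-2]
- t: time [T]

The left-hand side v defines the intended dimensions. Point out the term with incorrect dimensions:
The right-hand side term gt²

v has dimensions [L T^-1], but gt² has dimensions [L], so the term gt² is dimensionally wrong for v.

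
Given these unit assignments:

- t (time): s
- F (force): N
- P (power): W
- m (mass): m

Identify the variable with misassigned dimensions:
m

The variable m (mass) should have units kg, not m.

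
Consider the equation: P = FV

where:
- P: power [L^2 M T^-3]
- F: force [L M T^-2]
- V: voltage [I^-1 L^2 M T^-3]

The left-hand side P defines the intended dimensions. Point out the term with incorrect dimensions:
The right-hand side term FV

P has dimensions [L^2 M T^-3], but FV has dimensions [I^-1 L^3 M^2 T^-5], so the term FV is dimensionally wrong for P.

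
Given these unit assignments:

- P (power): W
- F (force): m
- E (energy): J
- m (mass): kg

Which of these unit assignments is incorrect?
F

The variable F (force) should have units N, not m.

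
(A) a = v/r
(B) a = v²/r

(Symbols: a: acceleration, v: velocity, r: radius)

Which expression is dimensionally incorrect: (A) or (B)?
(A)

(A) a = v/r: LHS [L T^-2], RHS [T^-1] ✗
(B) a = v²/r: LHS [L T^-2], RHS [L T^-2] ✓

Expression (A) a = v/r is dimensionally incorrect.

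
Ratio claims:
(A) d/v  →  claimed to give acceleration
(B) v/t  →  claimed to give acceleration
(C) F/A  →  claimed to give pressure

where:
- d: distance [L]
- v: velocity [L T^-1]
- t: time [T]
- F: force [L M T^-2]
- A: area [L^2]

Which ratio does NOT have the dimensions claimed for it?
(A) d/v does not give acceleration

(A) d/v: [T] ≠ acceleration [L T^-2] ✗
(B) v/t: [L T^-2] = acceleration [L T^-2] ✓
(C) F/A: [L^-1 M T^-2] = pressure [L^-1 M T^-2] ✓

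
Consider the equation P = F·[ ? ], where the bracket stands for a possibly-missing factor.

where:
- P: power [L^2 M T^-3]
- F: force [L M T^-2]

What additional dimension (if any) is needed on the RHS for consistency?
[L T^-1] — velocity (e.g. v)

P has dimensions [L^2 M T^-3]; F has dimensions [L M T^-2].
The bracketed factor must supply [L^2 M T^-3] / [L M T^-2] = [L T^-1].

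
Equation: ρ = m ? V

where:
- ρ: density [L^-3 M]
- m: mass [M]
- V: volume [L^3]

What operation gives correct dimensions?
division (÷): ρ = m ÷ V

ρ [L^-3 M]; m [M]; V [L^3].
m × V → [L^3 M] ✗
m ÷ V → [L^-3 M] ✓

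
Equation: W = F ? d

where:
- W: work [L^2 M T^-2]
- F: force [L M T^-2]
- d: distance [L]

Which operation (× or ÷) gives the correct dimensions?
multiplication (×): W = F × d

W [L^2 M T^-2]; F [L M T^-2]; d [L].
F × d → [L^2 M T^-2] ✓
F ÷ d → [M T^-2] ✗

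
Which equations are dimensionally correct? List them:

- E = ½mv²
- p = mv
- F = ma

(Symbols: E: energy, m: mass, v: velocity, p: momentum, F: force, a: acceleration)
Dimensionally correct: E = ½mv², p = mv, F = ma
Dimensionally incorrect: none
Ordered (correct first, then incorrect): E = ½mv², p = mv, F = ma

- E = ½mv²: LHS [L^2 M T^-2], RHS [L^2 M T^-2] → correct ✓
- p = mv: LHS [L M T^-1], RHS [L M T^-1] → correct ✓
- F = ma: LHS [L M T^-2], RHS [L M T^-2] → correct ✓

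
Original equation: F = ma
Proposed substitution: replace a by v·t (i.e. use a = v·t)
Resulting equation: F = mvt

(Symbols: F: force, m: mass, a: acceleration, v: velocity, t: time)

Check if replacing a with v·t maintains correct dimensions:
No

[a] = [L T^-2] and [v·t] = [L]. These differ, so the substitution replaces a quantity by one of different dimensions and the result F = mvt has LHS [L M T^-2] vs RHS [L M] — inconsistent.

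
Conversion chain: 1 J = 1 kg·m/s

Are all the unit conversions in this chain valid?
The chain is incorrect (it contains an error).

Incorrect: Joule is kg·m²/s², not kg·m/s (that is momentum)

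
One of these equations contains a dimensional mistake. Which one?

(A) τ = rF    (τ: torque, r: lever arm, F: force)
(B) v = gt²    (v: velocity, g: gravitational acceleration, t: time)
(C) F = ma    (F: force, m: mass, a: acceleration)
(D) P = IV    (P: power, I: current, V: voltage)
(B) v = gt²

The equation (B) v = gt² is dimensionally incorrect.

LHS (v): [L T^-1]
RHS (gt²): [L] ✗

The dimensions do not match. The other three equations balance.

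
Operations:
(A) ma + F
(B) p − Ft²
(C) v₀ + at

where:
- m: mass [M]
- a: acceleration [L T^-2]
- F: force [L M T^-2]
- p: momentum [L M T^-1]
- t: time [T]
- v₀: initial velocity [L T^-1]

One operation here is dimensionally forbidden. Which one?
(B) p − Ft²

(A) ma + F: ma [L M T^-2] and F [L M T^-2] — same dimensions ✓
(B) p − Ft²: p [L M T^-1] and Ft² [L M] — different dimensions cannot be added/subtracted ✗
(C) v₀ + at: v₀ [L T^-1] and at [L T^-1] — same dimensions ✓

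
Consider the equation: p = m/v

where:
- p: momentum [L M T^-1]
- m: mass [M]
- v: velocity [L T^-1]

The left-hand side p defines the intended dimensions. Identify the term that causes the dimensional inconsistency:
The right-hand side term m/v

p has dimensions [L M T^-1], but m/v has dimensions [L^-1 M T], so the term m/v is dimensionally wrong for p.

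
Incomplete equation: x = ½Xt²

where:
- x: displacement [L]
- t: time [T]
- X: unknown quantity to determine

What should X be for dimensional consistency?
X = a (acceleration), dimensions [L T^-2]

x has dimensions [L]; the rest of the RHS (½ t²) has dimensions [T^2].
So X must have dimensions [L T^-2] — X = a (acceleration).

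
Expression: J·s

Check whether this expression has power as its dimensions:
No

The expression J·s has dimensions [L^2 M T^-1], but power has dimensions [L^2 M T^-3].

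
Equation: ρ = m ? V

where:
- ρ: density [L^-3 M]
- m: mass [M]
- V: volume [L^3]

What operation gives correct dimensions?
division (÷): ρ = m ÷ V

ρ [L^-3 M]; m [M]; V [L^3].
m × V → [L^3 M] ✗
m ÷ V → [L^-3 M] ✓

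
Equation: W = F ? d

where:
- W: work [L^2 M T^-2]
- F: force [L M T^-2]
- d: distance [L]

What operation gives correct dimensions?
multiplication (×): W = F × d

W [L^2 M T^-2]; F [L M T^-2]; d [L].
F × d → [L^2 M T^-2] ✓
F ÷ d → [M T^-2] ✗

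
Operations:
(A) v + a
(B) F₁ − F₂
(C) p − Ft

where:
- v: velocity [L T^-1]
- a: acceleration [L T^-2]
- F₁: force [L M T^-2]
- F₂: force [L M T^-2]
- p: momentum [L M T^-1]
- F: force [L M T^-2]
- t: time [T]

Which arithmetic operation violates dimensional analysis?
(A) v + a

(A) v + a: v [L T^-1] and a [L T^-2] — different dimensions cannot be added/subtracted ✗
(B) F₁ − F₂: F₁ [L M T^-2] and F₂ [L M T^-2] — same dimensions ✓
(C) p − Ft: p [L M T^-1] and Ft [L M T^-1] — same dimensions ✓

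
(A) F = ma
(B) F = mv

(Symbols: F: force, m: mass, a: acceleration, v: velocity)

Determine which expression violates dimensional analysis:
(B)

(A) F = ma: LHS [L M T^-2], RHS [L M T^-2] ✓
(B) F = mv: LHS [L M T^-2], RHS [L M T^-1] ✗

Expression (B) F = mv is dimensionally incorrect.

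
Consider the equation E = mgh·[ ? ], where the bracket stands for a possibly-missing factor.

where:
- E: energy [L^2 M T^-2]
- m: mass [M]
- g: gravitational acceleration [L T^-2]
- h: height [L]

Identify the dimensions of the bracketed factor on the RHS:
Nothing is missing — the bracketed factor must be dimensionless.

E has dimensions [L^2 M T^-2] and mgh already has dimensions [L^2 M T^-2], so E = mgh is dimensionally complete.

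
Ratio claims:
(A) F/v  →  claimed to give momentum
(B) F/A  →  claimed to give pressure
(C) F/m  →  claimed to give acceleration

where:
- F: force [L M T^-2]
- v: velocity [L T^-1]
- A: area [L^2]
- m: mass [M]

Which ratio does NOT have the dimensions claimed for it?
(A) F/v does not give momentum

(A) F/v: [M T^-1] ≠ momentum [L M T^-1] ✗
(B) F/A: [L^-1 M T^-2] = pressure [L^-1 M T^-2] ✓
(C) F/m: [L T^-2] = acceleration [L T^-2] ✓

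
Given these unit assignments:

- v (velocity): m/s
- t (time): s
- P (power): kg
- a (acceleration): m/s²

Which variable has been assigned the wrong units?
P

The variable P (power) should have units W, not kg.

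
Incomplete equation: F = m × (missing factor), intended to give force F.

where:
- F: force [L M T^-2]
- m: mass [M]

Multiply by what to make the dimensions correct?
a (acceleration), dimensions [L T^-2]

F has dimensions [L M T^-2] and m has dimensions [M].
The missing factor must have dimensions [L M T^-2] / [M] = [L T^-2], i.e. acceleration (a).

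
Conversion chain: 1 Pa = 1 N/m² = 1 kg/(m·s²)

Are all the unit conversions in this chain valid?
The chain is correct (no errors).

Correct: Pascal is Newton per square meter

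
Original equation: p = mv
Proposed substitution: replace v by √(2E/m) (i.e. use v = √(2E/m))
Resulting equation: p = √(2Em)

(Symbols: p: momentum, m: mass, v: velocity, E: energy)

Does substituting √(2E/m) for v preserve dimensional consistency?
Yes

[v] = [L T^-1] and [√(2E/m)] = [L T^-1]. These match, so the substitution replaces a quantity by one of the same dimensions and the result p = √(2Em) has LHS [L M T^-1] vs RHS [L M T^-1] — still consistent.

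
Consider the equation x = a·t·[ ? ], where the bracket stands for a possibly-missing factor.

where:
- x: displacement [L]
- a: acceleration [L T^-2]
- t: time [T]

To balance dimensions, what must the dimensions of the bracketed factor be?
[T] — time (e.g. t)

x has dimensions [L]; a·t has dimensions [L T^-1].
The bracketed factor must supply [L] / [L T^-1] = [T].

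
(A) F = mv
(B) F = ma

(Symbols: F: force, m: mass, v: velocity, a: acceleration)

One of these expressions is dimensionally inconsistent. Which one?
(A)

(A) F = mv: LHS [L M T^-2], RHS [L M T^-1] ✗
(B) F = ma: LHS [L M T^-2], RHS [L M T^-2] ✓

Expression (A) F = mv is dimensionally incorrect.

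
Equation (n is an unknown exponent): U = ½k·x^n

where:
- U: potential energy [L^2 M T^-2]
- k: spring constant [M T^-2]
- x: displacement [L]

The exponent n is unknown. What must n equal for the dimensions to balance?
n = 2

U has dimensions [L^2 M T^-2]; x has dimensions [L].
The rest of the RHS has dimensions [M T^-2], so x^n must supply [L^2].
With n = 2: ½k·x^2 has dimensions [L^2 M T^-2], matching the LHS ✓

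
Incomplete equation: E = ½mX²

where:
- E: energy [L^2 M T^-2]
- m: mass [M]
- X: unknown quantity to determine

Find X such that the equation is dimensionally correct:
X = v (velocity), dimensions [L T^-1]

E has dimensions [L^2 M T^-2]; the rest of the RHS (½m) has dimensions [M].
So X² must have dimensions [L^2 T^-2], i.e. X has dimensions [L T^-1] — X = v (velocity).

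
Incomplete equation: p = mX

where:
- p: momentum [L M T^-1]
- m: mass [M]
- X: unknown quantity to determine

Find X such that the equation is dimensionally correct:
X = v (velocity), dimensions [L T^-1]

p has dimensions [L M T^-1]; the rest of the RHS (m) has dimensions [M].
So X must have dimensions [L T^-1] — X = v (velocity).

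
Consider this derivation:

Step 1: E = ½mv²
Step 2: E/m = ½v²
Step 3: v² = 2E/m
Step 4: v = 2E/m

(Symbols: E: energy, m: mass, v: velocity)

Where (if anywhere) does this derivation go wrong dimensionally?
Step 4

Step 1: E = ½mv² → LHS [L^2 M T^-2], RHS [L^2 M T^-2] ✓
Step 2: E/m = ½v² → LHS [L^2 T^-2], RHS [L^2 T^-2] ✓
Step 3: v² = 2E/m → LHS [L^2 T^-2], RHS [L^2 T^-2] ✓
Step 4: v = 2E/m → LHS [L T^-1], RHS [L^2 T^-2] ✗

The first dimensional inconsistency appears in step 4: v = 2E/m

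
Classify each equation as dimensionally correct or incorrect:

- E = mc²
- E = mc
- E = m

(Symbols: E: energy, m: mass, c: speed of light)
Dimensionally correct: E = mc²
Dimensionally incorrect: E = mc, E = m
Ordered (correct first, then incorrect): E = mc², E = mc, E = m

- E = mc²: LHS [L^2 M T^-2], RHS [L^2 M T^-2] → correct ✓
- E = mc: LHS [L^2 M T^-2], RHS [L M T^-1] → incorrect ✗
- E = m: LHS [L^2 M T^-2], RHS [M] → incorrect ✗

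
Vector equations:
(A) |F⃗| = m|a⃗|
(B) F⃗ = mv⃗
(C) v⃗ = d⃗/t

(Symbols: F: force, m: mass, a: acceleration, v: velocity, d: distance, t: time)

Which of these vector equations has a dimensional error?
(B) F⃗ = mv⃗

(A) |F⃗| = m|a⃗|: LHS [L M T^-2], RHS [L M T^-2] ✓ — magnitudes of vectors are scalars
(B) F⃗ = mv⃗: LHS [L M T^-2], RHS [L M T^-1] ✗ — mass times velocity is momentum, not force; should be ma⃗
(C) v⃗ = d⃗/t: LHS [L T^-1], RHS [L T^-1] ✓ — displacement (vector) divided by time (scalar)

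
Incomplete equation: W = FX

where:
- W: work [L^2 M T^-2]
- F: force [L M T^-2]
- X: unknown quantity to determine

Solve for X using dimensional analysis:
X = d (distance), dimensions [L]

W has dimensions [L^2 M T^-2]; the rest of the RHS (F) has dimensions [L M T^-2].
So X must have dimensions [L] — X = d (distance).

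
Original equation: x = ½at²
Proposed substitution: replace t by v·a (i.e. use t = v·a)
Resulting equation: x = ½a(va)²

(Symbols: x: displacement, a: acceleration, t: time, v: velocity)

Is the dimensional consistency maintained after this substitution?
No

[t] = [T] and [v·a] = [L^2 T^-3]. These differ, so the substitution replaces a quantity by one of different dimensions and the result x = ½a(va)² has LHS [L] vs RHS [L^5 T^-8] — inconsistent.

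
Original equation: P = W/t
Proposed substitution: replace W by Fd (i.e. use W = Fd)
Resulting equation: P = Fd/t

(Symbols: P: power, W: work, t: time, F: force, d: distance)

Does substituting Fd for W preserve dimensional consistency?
Yes

[W] = [L^2 M T^-2] and [Fd] = [L^2 M T^-2]. These match, so the substitution replaces a quantity by one of the same dimensions and the result P = Fd/t has LHS [L^2 M T^-3] vs RHS [L^2 M T^-3] — still consistent.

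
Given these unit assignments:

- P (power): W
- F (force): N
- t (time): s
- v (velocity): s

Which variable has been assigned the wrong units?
v

The variable v (velocity) should have units m/s, not s.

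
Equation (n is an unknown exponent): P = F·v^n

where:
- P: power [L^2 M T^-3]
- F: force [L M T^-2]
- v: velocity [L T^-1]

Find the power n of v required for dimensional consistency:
n = 1

P has dimensions [L^2 M T^-3]; v has dimensions [L T^-1].
The rest of the RHS has dimensions [L M T^-2], so v^n must supply [L T^-1].
With n = 1: F·v^1 has dimensions [L^2 M T^-3], matching the LHS ✓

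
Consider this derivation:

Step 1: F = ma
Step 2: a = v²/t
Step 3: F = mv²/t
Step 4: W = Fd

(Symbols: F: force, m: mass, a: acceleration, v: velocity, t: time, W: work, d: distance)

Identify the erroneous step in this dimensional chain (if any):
Step 2

Step 1: F = ma → LHS [L M T^-2], RHS [L M T^-2] ✓
Step 2: a = v²/t → LHS [L T^-2], RHS [L^2 T^-3] ✗

The first dimensional inconsistency appears in step 2: a = v²/t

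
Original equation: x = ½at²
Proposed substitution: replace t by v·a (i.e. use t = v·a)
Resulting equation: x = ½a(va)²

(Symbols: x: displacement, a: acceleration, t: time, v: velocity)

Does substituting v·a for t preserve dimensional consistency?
No

[t] = [T] and [v·a] = [L^2 T^-3]. These differ, so the substitution replaces a quantity by one of different dimensions and the result x = ½a(va)² has LHS [L] vs RHS [L^5 T^-8] — inconsistent.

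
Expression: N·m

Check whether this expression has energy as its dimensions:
Yes

The expression N·m has dimensions [L^2 M T^-2], which is exactly energy [L^2 M T^-2].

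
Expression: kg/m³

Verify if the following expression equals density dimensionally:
Yes

The expression kg/m³ has dimensions [L^-3 M], which is exactly density [L^-3 M].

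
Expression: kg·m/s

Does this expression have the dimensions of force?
No

The expression kg·m/s has dimensions [L M T^-1], but force has dimensions [L M T^-2].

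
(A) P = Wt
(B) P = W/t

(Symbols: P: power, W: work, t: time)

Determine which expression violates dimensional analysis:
(A)

(A) P = Wt: LHS [L^2 M T^-3], RHS [L^2 M T^-1] ✗
(B) P = W/t: LHS [L^2 M T^-3], RHS [L^2 M T^-3] ✓

Expression (A) P = Wt is dimensionally incorrect.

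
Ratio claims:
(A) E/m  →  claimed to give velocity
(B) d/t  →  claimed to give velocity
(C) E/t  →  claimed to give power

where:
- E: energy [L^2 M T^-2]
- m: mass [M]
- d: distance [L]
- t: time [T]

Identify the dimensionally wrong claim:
(A) E/m does not give velocity

(A) E/m: [L^2 T^-2] ≠ velocity [L T^-1] ✗
(B) d/t: [L T^-1] = velocity [L T^-1] ✓
(C) E/t: [L^2 M T^-3] = power [L^2 M T^-3] ✓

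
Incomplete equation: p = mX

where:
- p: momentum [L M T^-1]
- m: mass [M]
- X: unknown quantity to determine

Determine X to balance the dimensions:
X = v (velocity), dimensions [L T^-1]

p has dimensions [L M T^-1]; the rest of the RHS (m) has dimensions [M].
So X must have dimensions [L T^-1] — X = v (velocity).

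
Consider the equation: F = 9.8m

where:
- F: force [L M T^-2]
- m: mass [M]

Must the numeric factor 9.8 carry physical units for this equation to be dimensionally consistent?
Yes

F has dimensions [L M T^-2], while m alone has dimensions [M]. For the equation to balance, the factor 9.8 must carry dimensions [L T^-2] — it is a dimensional constant (a numerical value of a physical quantity with its units suppressed), not a pure number.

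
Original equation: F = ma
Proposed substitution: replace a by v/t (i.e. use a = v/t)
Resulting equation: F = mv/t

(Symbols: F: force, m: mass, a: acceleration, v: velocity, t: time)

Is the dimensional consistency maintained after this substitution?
Yes

[a] = [L T^-2] and [v/t] = [L T^-2]. These match, so the substitution replaces a quantity by one of the same dimensions and the result F = mv/t has LHS [L M T^-2] vs RHS [L M T^-2] — still consistent.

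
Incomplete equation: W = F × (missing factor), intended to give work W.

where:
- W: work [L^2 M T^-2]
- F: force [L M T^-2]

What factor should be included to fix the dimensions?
d (distance), dimensions [L]

W has dimensions [L^2 M T^-2] and F has dimensions [L M T^-2].
The missing factor must have dimensions [L^2 M T^-2] / [L M T^-2] = [L], i.e. distance (d).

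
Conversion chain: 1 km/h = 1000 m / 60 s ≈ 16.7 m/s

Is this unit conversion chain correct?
The chain is incorrect (it contains an error).

Incorrect: 1 h = 3600 s, not 60 s (1 km/h ≈ 0.278 m/s)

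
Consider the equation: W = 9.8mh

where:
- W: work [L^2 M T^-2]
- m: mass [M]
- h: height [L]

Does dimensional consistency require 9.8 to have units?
Yes

W has dimensions [L^2 M T^-2], while mh alone has dimensions [L M]. For the equation to balance, the factor 9.8 must carry dimensions [L T^-2] — it is a dimensional constant (a numerical value of a physical quantity with its units suppressed), not a pure number.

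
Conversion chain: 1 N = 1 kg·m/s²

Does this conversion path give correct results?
The chain is correct (no errors).

Correct: Newton is defined as kg·m/s²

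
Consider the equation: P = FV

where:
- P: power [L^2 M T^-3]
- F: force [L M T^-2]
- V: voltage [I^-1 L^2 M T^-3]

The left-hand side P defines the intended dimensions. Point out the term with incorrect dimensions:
The right-hand side term FV

P has dimensions [L^2 M T^-3], but FV has dimensions [I^-1 L^3 M^2 T^-5], so the term FV is dimensionally wrong for P.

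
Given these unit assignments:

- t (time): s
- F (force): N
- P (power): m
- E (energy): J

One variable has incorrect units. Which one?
P

The variable P (power) should have units W, not m.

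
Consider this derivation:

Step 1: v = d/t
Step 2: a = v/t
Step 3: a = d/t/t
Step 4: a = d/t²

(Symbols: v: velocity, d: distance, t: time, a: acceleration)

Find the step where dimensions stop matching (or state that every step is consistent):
No step introduces an error — all steps are dimensionally consistent.

Step 1: v = d/t → LHS [L T^-1], RHS [L T^-1] ✓
Step 2: a = v/t → LHS [L T^-2], RHS [L T^-2] ✓
Step 3: a = d/t/t → LHS [L T^-2], RHS [L T^-2] ✓
Step 4: a = d/t² → LHS [L T^-2], RHS [L T^-2] ✓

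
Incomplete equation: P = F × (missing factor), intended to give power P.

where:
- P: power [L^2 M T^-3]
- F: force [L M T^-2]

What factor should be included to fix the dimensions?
v (velocity), dimensions [L T^-1]

P has dimensions [L^2 M T^-3] and F has dimensions [L M T^-2].
The missing factor must have dimensions [L^2 M T^-3] / [L M T^-2] = [L T^-1], i.e. velocity (v).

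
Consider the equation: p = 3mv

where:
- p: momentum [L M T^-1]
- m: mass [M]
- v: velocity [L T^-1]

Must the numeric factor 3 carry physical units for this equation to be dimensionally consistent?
No

p has dimensions [L M T^-1] and mv already has dimensions [L M T^-1], so the equation balances without 3 contributing any dimensions. 3 is a pure (dimensionless) number; changing or removing it would not affect dimensional consistency.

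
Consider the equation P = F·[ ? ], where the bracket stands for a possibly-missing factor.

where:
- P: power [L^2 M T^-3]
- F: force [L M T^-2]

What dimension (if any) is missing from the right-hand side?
[L T^-1] — velocity (e.g. v)

P has dimensions [L^2 M T^-3]; F has dimensions [L M T^-2].
The bracketed factor must supply [L^2 M T^-3] / [L M T^-2] = [L T^-1].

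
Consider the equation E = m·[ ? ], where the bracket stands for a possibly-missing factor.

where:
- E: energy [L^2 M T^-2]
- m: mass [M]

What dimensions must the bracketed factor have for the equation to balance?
[L^2 T^-2] — velocity squared (e.g. v²)

E has dimensions [L^2 M T^-2]; m has dimensions [M].
The bracketed factor must supply [L^2 M T^-2] / [M] = [L^2 T^-2].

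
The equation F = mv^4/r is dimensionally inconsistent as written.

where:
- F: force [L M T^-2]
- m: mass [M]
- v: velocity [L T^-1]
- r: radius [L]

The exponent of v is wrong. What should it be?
The exponent of v should be 2: F = mv^2/r

The LHS F has dimensions [L M T^-2]; v has dimensions [L T^-1].
As written, the RHS mv^4/r (exponent 4 on v) has dimensions [L^3 M T^-4], which does not match.
With exponent 2, the RHS mv^2/r has dimensions [L M T^-2], matching the LHS.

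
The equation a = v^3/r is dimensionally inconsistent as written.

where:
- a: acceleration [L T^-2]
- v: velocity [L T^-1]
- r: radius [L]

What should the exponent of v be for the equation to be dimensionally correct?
The exponent of v should be 2: a = v^2/r

The LHS a has dimensions [L T^-2]; v has dimensions [L T^-1].
As written, the RHS v^3/r (exponent 3 on v) has dimensions [L^2 T^-3], which does not match.
With exponent 2, the RHS v^2/r has dimensions [L T^-2], matching the LHS.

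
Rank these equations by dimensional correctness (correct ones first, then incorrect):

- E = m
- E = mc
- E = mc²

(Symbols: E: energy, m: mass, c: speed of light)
Dimensionally correct: E = mc²
Dimensionally incorrect: E = m, E = mc
Ordered (correct first, then incorrect): E = mc², E = m, E = mc

- E = m: LHS [L^2 M T^-2], RHS [M] → incorrect ✗
- E = mc: LHS [L^2 M T^-2], RHS [L M T^-1] → incorrect ✗
- E = mc²: LHS [L^2 M T^-2], RHS [L^2 M T^-2] → correct ✓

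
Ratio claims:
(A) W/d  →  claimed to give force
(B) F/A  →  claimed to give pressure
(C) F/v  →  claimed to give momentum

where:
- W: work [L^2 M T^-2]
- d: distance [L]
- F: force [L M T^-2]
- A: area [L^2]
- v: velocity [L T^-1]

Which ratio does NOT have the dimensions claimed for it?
(C) F/v does not give momentum

(A) W/d: [L M T^-2] = force [L M T^-2] ✓
(B) F/A: [L^-1 M T^-2] = pressure [L^-1 M T^-2] ✓
(C) F/v: [M T^-1] ≠ momentum [L M T^-1] ✗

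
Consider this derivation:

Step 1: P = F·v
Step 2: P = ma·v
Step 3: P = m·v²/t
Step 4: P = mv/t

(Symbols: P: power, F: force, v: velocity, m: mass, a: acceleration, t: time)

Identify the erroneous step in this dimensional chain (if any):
Step 4

Step 1: P = F·v → LHS [L^2 M T^-3], RHS [L^2 M T^-3] ✓
Step 2: P = ma·v → LHS [L^2 M T^-3], RHS [L^2 M T^-3] ✓
Step 3: P = m·v²/t → LHS [L^2 M T^-3], RHS [L^2 M T^-3] ✓
Step 4: P = mv/t → LHS [L^2 M T^-3], RHS [L M T^-2] ✗

The first dimensional inconsistency appears in step 4: P = mv/t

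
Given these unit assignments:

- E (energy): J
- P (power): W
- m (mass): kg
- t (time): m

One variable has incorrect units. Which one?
t

The variable t (time) should have units s, not m.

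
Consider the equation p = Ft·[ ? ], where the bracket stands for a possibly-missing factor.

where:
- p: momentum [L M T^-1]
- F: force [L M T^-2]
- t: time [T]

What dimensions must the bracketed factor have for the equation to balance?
Nothing is missing — the bracketed factor must be dimensionless.

p has dimensions [L M T^-1] and Ft already has dimensions [L M T^-1], so p = Ft is dimensionally complete.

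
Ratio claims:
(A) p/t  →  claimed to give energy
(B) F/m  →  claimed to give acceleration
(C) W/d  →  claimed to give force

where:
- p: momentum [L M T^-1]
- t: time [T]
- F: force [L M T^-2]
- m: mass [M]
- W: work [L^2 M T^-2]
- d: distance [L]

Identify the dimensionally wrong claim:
(A) p/t does not give energy

(A) p/t: [L M T^-2] ≠ energy [L^2 M T^-2] ✗
(B) F/m: [L T^-2] = acceleration [L T^-2] ✓
(C) W/d: [L M T^-2] = force [L M T^-2] ✓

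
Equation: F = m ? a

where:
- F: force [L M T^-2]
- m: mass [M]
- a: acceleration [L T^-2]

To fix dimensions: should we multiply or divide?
multiplication (×): F = m × a

F [L M T^-2]; m [M]; a [L T^-2].
m × a → [L M T^-2] ✓
m ÷ a → [L^-1 M T^2] ✗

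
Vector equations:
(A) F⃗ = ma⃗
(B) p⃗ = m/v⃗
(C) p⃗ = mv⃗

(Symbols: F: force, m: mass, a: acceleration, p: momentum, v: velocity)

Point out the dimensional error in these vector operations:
(B) p⃗ = m/v⃗

(A) F⃗ = ma⃗: LHS [L M T^-2], RHS [L M T^-2] ✓ — Force and acceleration are vectors, mass is a scalar
(B) p⃗ = m/v⃗: LHS [L M T^-1], RHS [L^-1 M T] ✗ — momentum is mass times velocity; should be mv⃗ (and division by a vector is undefined)
(C) p⃗ = mv⃗: LHS [L M T^-1], RHS [L M T^-1] ✓ — mass (scalar) times velocity (vector)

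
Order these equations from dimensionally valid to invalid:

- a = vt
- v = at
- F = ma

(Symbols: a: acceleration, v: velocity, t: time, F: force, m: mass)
Dimensionally correct: v = at, F = ma
Dimensionally incorrect: a = vt
Ordered (correct first, then incorrect): v = at, F = ma, a = vt

- a = vt: LHS [L T^-2], RHS [L] → incorrect ✗
- v = at: LHS [L T^-1], RHS [L T^-1] → correct ✓
- F = ma: LHS [L M T^-2], RHS [L M T^-2] → correct ✓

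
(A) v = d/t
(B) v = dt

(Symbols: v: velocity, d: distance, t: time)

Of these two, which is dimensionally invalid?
(B)

(A) v = d/t: LHS [L T^-1], RHS [L T^-1] ✓
(B) v = dt: LHS [L T^-1], RHS [L T] ✗

Expression (B) v = dt is dimensionally incorrect.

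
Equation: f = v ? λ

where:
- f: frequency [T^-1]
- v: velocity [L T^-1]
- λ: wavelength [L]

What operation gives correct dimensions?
division (÷): f = v ÷ λ

f [T^-1]; v [L T^-1]; λ [L].
v × λ → [L^2 T^-1] ✗
v ÷ λ → [T^-1] ✓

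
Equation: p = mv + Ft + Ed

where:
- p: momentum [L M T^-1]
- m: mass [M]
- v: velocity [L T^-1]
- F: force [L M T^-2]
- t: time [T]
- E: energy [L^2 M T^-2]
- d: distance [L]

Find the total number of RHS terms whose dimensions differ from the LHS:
1

LHS p: [L M T^-1]
- mv: [L M T^-1] ✓
- Ft: [L M T^-1] ✓
- Ed: [L^3 M T^-2] ✗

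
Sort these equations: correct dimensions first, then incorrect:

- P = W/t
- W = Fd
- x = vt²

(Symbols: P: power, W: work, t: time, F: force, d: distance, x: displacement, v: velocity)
Dimensionally correct: P = W/t, W = Fd
Dimensionally incorrect: x = vt²
Ordered (correct first, then incorrect): P = W/t, W = Fd, x = vt²

- P = W/t: LHS [L^2 M T^-3], RHS [L^2 M T^-3] → correct ✓
- W = Fd: LHS [L^2 M T^-2], RHS [L^2 M T^-2] → correct ✓
- x = vt²: LHS [L], RHS [L T] → incorrect ✗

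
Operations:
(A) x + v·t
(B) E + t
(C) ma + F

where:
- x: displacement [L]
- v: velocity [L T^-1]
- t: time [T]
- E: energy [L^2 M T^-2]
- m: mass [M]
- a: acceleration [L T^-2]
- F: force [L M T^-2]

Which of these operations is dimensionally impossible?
(B) E + t

(A) x + v·t: x [L] and v·t [L] — same dimensions ✓
(B) E + t: E [L^2 M T^-2] and t [T] — different dimensions cannot be added/subtracted ✗
(C) ma + F: ma [L M T^-2] and F [L M T^-2] — same dimensions ✓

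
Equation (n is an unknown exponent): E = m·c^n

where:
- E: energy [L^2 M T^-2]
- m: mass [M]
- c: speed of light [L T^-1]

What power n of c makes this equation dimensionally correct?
n = 2

E has dimensions [L^2 M T^-2]; c has dimensions [L T^-1].
The rest of the RHS has dimensions [M], so c^n must supply [L^2 T^-2].
With n = 2: m·c^2 has dimensions [L^2 M T^-2], matching the LHS ✓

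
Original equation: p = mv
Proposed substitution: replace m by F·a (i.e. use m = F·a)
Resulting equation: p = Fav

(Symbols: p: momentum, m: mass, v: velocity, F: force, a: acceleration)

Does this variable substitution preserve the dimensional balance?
No

[m] = [M] and [F·a] = [L^2 M T^-4]. These differ, so the substitution replaces a quantity by one of different dimensions and the result p = Fav has LHS [L M T^-1] vs RHS [L^3 M T^-5] — inconsistent.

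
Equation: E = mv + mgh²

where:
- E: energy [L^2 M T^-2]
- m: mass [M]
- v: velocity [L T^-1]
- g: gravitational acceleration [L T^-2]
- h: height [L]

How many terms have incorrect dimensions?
2

LHS E: [L^2 M T^-2]
- mv: [L M T^-1] ✗
- mgh²: [L^3 M T^-2] ✗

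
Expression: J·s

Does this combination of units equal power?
No

The expression J·s has dimensions [L^2 M T^-1], but power has dimensions [L^2 M T^-3].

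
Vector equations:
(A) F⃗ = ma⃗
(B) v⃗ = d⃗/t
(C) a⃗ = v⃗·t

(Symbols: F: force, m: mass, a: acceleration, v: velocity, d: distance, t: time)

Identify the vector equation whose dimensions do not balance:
(C) a⃗ = v⃗·t

(A) F⃗ = ma⃗: LHS [L M T^-2], RHS [L M T^-2] ✓ — Force and acceleration are vectors, mass is a scalar
(B) v⃗ = d⃗/t: LHS [L T^-1], RHS [L T^-1] ✓ — displacement (vector) divided by time (scalar)
(C) a⃗ = v⃗·t: LHS [L T^-2], RHS [L] ✗ — acceleration is velocity per time; should be v⃗/t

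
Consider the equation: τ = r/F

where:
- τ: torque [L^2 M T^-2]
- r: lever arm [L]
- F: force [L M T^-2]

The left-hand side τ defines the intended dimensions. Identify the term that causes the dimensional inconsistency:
The right-hand side term r/F

τ has dimensions [L^2 M T^-2], but r/F has dimensions [M^-1 T^2], so the term r/F is dimensionally wrong for τ.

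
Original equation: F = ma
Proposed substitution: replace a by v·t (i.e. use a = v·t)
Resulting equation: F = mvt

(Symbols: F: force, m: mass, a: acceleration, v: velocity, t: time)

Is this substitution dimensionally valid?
No

[a] = [L T^-2] and [v·t] = [L]. These differ, so the substitution replaces a quantity by one of different dimensions and the result F = mvt has LHS [L M T^-2] vs RHS [L M] — inconsistent.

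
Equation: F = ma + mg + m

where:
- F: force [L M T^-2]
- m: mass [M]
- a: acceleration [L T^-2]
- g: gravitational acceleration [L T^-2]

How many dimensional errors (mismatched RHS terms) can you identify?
1

LHS F: [L M T^-2]
- ma: [L M T^-2] ✓
- mg: [L M T^-2] ✓
- m: [M] ✗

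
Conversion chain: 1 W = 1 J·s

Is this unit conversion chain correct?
The chain is incorrect (it contains an error).

Incorrect: Watt is J/s, not J·s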